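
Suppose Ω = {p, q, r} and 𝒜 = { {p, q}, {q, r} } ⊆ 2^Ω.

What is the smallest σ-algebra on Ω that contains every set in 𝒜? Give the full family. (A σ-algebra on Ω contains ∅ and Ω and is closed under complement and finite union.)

Start: 𝒜 ∪ {∅, Ω} = { ∅, {p, q}, {q, r}, Ω }.
Step 1. New:
  {p}  = {q, r}ᶜ
  {r}  = {p, q}ᶜ
Step 2. New:
  {p, r}  = {r} ∪ {p}
Step 3. New:
  {q}  = {p, r}ᶜ
Step 4: stable.

|σ(𝒜)| = 8.  σ(𝒜) = { ∅, {p}, {q}, {r}, {p, q}, {p, r}, {q, r}, Ω }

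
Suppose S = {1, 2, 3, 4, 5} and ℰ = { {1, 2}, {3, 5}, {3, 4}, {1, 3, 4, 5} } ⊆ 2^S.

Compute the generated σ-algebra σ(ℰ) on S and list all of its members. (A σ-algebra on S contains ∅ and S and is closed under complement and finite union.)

Seed the family with ℰ together with ∅ and S: { ∅, {1, 2}, {3, 4}, {3, 5}, {1, 3, 4, 5}, S }.
Step 1: +6 →
  {2}  = {1, 3, 4, 5}ᶜ
  {1, 2, 4}  = {3, 5}ᶜ
  {1, 2, 5}  = {3, 4}ᶜ
  {3, 4, 5}  = {1, 2}ᶜ
  {1, 2, 3, 4}  = {3, 4} ∪ {1, 2}
  {1, 2, 3, 5}  = {1, 2} ∪ {3, 5}
  — 12 sets.
Step 2: +6 →
  {4}  = {1, 2, 3, 5}ᶜ
  {5}  = {1, 2, 3, 4}ᶜ
  {2, 3, 4}  = {3, 4} ∪ {2}
  {2, 3, 5}  = {2} ∪ {3, 5}
  {1, 2, 4, 5}  = {1, 2, 4} ∪ {1, 2, 5}
  {2, 3, 4, 5}  = {3, 4, 5} ∪ {2}
  — 18 sets.
Step 3: +7 →
  {1}  = {2, 3, 4, 5}ᶜ
  {3}  = {1, 2, 4, 5}ᶜ
  {1, 4}  = {2, 3, 5}ᶜ
  {1, 5}  = {2, 3, 4}ᶜ
  {2, 4}  = {4} ∪ {2}
  {2, 5}  = {2} ∪ {5}
  {4, 5}  = {4} ∪ {5}
  — 25 sets.
Step 4: +7 →
  {1, 3}  = {3} ∪ {1}
  {2, 3}  = {2} ∪ {3}
  {1, 2, 3}  = {4, 5}ᶜ
  {1, 3, 4}  = {2, 5}ᶜ
  {1, 3, 5}  = {2, 4}ᶜ
  {1, 4, 5}  = {5} ∪ {1, 4}
  {2, 4, 5}  = {2, 5} ∪ {4, 5}
  — 32 sets.
Step 5 adds nothing — fixpoint reached.

Hence σ(ℰ) has 32 members: { ∅, {1}, {2}, {3}, {4}, {5}, {1, 2}, {1, 3}, {1, 4}, {1, 5}, {2, 3}, {2, 4}, {2, 5}, {3, 4}, {3, 5}, {4, 5}, {1, 2, 3}, {1, 2, 4}, {1, 2, 5}, {1, 3, 4}, {1, 3, 5}, {1, 4, 5}, {2, 3, 4}, {2, 3, 5}, {2, 4, 5}, {3, 4, 5}, {1, 2, 3, 4}, {1, 2, 3, 5}, {1, 2, 4, 5}, {1, 3, 4, 5}, {2, 3, 4, 5}, S }.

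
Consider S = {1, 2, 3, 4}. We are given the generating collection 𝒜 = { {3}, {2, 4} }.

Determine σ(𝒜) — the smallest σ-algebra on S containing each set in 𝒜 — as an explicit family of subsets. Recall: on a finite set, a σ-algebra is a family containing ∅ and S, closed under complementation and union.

Begin from { ∅, {3}, {2, 4}, S } (that is, 𝒜 plus ∅ and S).
Step 1: +3 →
  {1, 3}  = ᶜ of {2, 4}
  {1, 2, 4}  = ᶜ of {3}
  {2, 3, 4}  = {3} ∪ {2, 4}
  — 7 sets.
Step 2 (1 new):
  {1}  = ᶜ of {2, 3, 4}
  — 8 sets.
Step 3 adds nothing — fixpoint reached.

σ(𝒜) = { ∅, {1}, {3}, {1, 3}, {2, 4}, {1, 2, 4}, {2, 3, 4}, S }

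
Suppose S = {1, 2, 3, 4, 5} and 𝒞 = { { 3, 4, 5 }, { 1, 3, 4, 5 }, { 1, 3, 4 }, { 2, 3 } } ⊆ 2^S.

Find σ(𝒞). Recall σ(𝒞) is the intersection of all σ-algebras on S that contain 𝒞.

σ(𝒞) = { {  }, { 1 }, { 2 }, { 3 }, { 4 }, { 5 }, { 1, 2 }, { 1, 3 }, { 1, 4 }, { 1, 5 }, { 2, 3 }, { 2, 4 }, { 2, 5 }, { 3, 4 }, { 3, 5 }, { 4, 5 }, { 1, 2, 3 }, { 1, 2, 4 }, { 1, 2, 5 }, { 1, 3, 4 }, { 1, 3, 5 }, { 1, 4, 5 }, { 2, 3, 4 }, { 2, 3, 5 }, { 2, 4, 5 }, { 3, 4, 5 }, { 1, 2, 3, 4 }, { 1, 2, 3, 5 }, { 1, 2, 4, 5 }, { 1, 3, 4, 5 }, { 2, 3, 4, 5 }, S }

Derivation:
Initial family (6 sets): { {  }, { 2, 3 }, { 1, 3, 4 }, { 3, 4, 5 }, { 1, 3, 4, 5 }, S }.
Step 1. New:
  { 2 }  = { 1, 3, 4, 5 }ᶜ
  { 1, 2 }  = { 3, 4, 5 }ᶜ
  { 2, 5 }  = { 1, 3, 4 }ᶜ
  { 1, 4, 5 }  = { 2, 3 }ᶜ
  { 1, 2, 3, 4 }  = { 1, 3, 4 } ∪ { 2, 3 }
  { 2, 3, 4, 5 }  = { 3, 4, 5 } ∪ { 2, 3 }
  — 12 sets.
Step 2. New:
  { 1 }  = { 2, 3, 4, 5 }ᶜ
  { 5 }  = { 1, 2, 3, 4 }ᶜ
  { 1, 2, 3 }  = { 1, 2 } ∪ { 2, 3 }
  { 1, 2, 5 }  = { 2, 5 } ∪ { 1, 2 }
  { 2, 3, 5 }  = { 2, 5 } ∪ { 2, 3 }
  { 1, 2, 4, 5 }  = { 1, 4, 5 } ∪ { 2, 5 }
  — 18 sets.
Step 3 (6 new):
  { 3 }  = { 1, 2, 4, 5 }ᶜ
  { 1, 4 }  = { 2, 3, 5 }ᶜ
  { 1, 5 }  = { 5 } ∪ { 1 }
  { 3, 4 }  = { 1, 2, 5 }ᶜ
  { 4, 5 }  = { 1, 2, 3 }ᶜ
  { 1, 2, 3, 5 }  = { 2, 5 } ∪ { 1, 2, 3 }
  — 24 sets.
Step 4. New:
  { 4 }  = { 1, 2, 3, 5 }ᶜ
  { 1, 3 }  = { 3 } ∪ { 1 }
  { 3, 5 }  = { 5 } ∪ { 3 }
  { 1, 2, 4 }  = { 1, 2 } ∪ { 1, 4 }
  { 1, 3, 5 }  = { 3 } ∪ { 1, 5 }
  { 2, 3, 4 }  = { 1, 5 }ᶜ
  { 2, 4, 5 }  = { 2, 5 } ∪ { 4, 5 }
  — 31 sets.
Step 5: 1 new —
  { 2, 4 }  = { 1, 3, 5 }ᶜ
  — 32 sets.
Step 6: already closed under ᶜ and ∪.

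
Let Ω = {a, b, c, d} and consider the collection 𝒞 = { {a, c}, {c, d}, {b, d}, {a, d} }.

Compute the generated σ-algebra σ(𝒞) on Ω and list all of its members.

Start: 𝒞 ∪ {∅, Ω} = { {}, {a, c}, {a, d}, {b, d}, {c, d}, Ω }.
Iteration 1: 5 new —
  {a, b}  = {c, d}ᶜ
  {b, c}  = {a, d}ᶜ
  {a, b, d}  = {a, d} ∪ {b, d}
  {a, c, d}  = {c, d} ∪ {a, d}
  {b, c, d}  = {c, d} ∪ {b, d}
  (now 11)
Iteration 2 adds 4:
  {a}  = {b, c, d}ᶜ
  {b}  = {a, c, d}ᶜ
  {c}  = {a, b, d}ᶜ
  {a, b, c}  = {a, b} ∪ {b, c}
  (now 15)
Iteration 3 (1 new):
  {d}  = {a, b, c}ᶜ
  (now 16)
After Iteration 4 the family is unchanged; done.

|σ(𝒞)| = 16.  σ(𝒞) = { {}, {a}, {b}, {c}, {d}, {a, b}, {a, c}, {a, d}, {b, c}, {b, d}, {c, d}, {a, b, c}, {a, b, d}, {a, c, d}, {b, c, d}, Ω }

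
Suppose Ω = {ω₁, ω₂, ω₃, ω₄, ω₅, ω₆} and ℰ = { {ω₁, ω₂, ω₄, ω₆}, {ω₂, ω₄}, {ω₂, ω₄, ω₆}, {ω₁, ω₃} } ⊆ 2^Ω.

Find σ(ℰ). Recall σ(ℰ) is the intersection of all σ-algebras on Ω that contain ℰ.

σ(ℰ) (32 sets): { {}, {ω₁}, {ω₃}, {ω₅}, {ω₆}, {ω₁, ω₃}, {ω₁, ω₅}, {ω₁, ω₆}, {ω₂, ω₄}, {ω₃, ω₅}, {ω₃, ω₆}, {ω₅, ω₆}, {ω₁, ω₂, ω₄}, {ω₁, ω₃, ω₅}, {ω₁, ω₃, ω₆}, {ω₁, ω₅, ω₆}, {ω₂, ω₃, ω₄}, {ω₂, ω₄, ω₅}, {ω₂, ω₄, ω₆}, {ω₃, ω₅, ω₆}, {ω₁, ω₂, ω₃, ω₄}, {ω₁, ω₂, ω₄, ω₅}, {ω₁, ω₂, ω₄, ω₆}, {ω₁, ω₃, ω₅, ω₆}, {ω₂, ω₃, ω₄, ω₅}, {ω₂, ω₃, ω₄, ω₆}, {ω₂, ω₄, ω₅, ω₆}, {ω₁, ω₂, ω₃, ω₄, ω₅}, {ω₁, ω₂, ω₃, ω₄, ω₆}, {ω₁, ω₂, ω₄, ω₅, ω₆}, {ω₂, ω₃, ω₄, ω₅, ω₆}, Ω }

Derivation:
Take S₀ = ℰ ∪ {∅, Ω} = { {}, {ω₁, ω₃}, {ω₂, ω₄}, {ω₂, ω₄, ω₆}, {ω₁, ω₂, ω₄, ω₆}, Ω }.
Step 1 adds 6:
  {ω₃, ω₅}  = {ω₁, ω₂, ω₄, ω₆}ᶜ
  {ω₁, ω₃, ω₅}  = {ω₂, ω₄, ω₆}ᶜ
  {ω₁, ω₂, ω₃, ω₄}  = {ω₁, ω₃} ∪ {ω₂, ω₄}
  {ω₁, ω₃, ω₅, ω₆}  = {ω₂, ω₄}ᶜ
  {ω₂, ω₄, ω₅, ω₆}  = {ω₁, ω₃}ᶜ
  {ω₁, ω₂, ω₃, ω₄, ω₆}  = {ω₂, ω₄, ω₆} ∪ {ω₁, ω₃}
  — 12 sets.
Step 2 (6 new):
  {ω₅}  = {ω₁, ω₂, ω₃, ω₄, ω₆}ᶜ
  {ω₅, ω₆}  = {ω₁, ω₂, ω₃, ω₄}ᶜ
  {ω₂, ω₃, ω₄, ω₅}  = {ω₃, ω₅} ∪ {ω₂, ω₄}
  {ω₁, ω₂, ω₃, ω₄, ω₅}  = {ω₁, ω₃, ω₅} ∪ {ω₁, ω₂, ω₃, ω₄}
  {ω₁, ω₂, ω₄, ω₅, ω₆}  = {ω₁, ω₂, ω₄, ω₆} ∪ {ω₂, ω₄, ω₅, ω₆}
  {ω₂, ω₃, ω₄, ω₅, ω₆}  = {ω₂, ω₄, ω₆} ∪ {ω₃, ω₅}
  — 18 sets.
Step 3 adds 6:
  {ω₁}  = {ω₂, ω₃, ω₄, ω₅, ω₆}ᶜ
  {ω₃}  = {ω₁, ω₂, ω₄, ω₅, ω₆}ᶜ
  {ω₆}  = {ω₁, ω₂, ω₃, ω₄, ω₅}ᶜ
  {ω₁, ω₆}  = {ω₂, ω₃, ω₄, ω₅}ᶜ
  {ω₂, ω₄, ω₅}  = {ω₂, ω₄} ∪ {ω₅}
  {ω₃, ω₅, ω₆}  = {ω₅, ω₆} ∪ {ω₃, ω₅}
  — 24 sets.
Step 4: +8 →
  {ω₁, ω₅}  = {ω₅} ∪ {ω₁}
  {ω₃, ω₆}  = {ω₆} ∪ {ω₃}
  {ω₁, ω₂, ω₄}  = {ω₃, ω₅, ω₆}ᶜ
  {ω₁, ω₃, ω₆}  = {ω₂, ω₄, ω₅}ᶜ
  {ω₁, ω₅, ω₆}  = {ω₅, ω₆} ∪ {ω₁, ω₆}
  {ω₂, ω₃, ω₄}  = {ω₃} ∪ {ω₂, ω₄}
  {ω₁, ω₂, ω₄, ω₅}  = {ω₂, ω₄, ω₅} ∪ {ω₁}
  {ω₂, ω₃, ω₄, ω₆}  = {ω₂, ω₄, ω₆} ∪ {ω₃}
  — 32 sets.
Step 5 adds nothing — fixpoint reached.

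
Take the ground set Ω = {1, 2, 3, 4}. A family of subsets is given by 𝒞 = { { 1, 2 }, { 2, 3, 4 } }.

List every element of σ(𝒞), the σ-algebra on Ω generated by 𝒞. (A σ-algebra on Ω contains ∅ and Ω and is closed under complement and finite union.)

Answer: σ(𝒞) = { ∅, { 1 }, { 2 }, { 1, 2 }, { 3, 4 }, { 1, 3, 4 }, { 2, 3, 4 }, Ω }

Derivation:
Seed the family with 𝒞 together with ∅ and Ω: { ∅, { 1, 2 }, { 2, 3, 4 }, Ω }.
Iteration 1. New:
  { 1 }  = complement { 2, 3, 4 }
  { 3, 4 }  = complement { 1, 2 }
  [6 total]
Iteration 2 adds 1:
  { 1, 3, 4 }  = { 3, 4 } ∪ { 1 }
  [7 total]
Iteration 3 (1 new):
  { 2 }  = complement { 1, 3, 4 }
  [8 total]
Iteration 4: closed — nothing new.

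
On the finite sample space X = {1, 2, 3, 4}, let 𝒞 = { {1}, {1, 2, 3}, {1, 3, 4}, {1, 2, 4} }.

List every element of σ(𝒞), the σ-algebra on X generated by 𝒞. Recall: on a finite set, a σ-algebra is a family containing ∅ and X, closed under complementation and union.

|σ(𝒞)| = 16.  σ(𝒞) = { ∅, {1}, {2}, {3}, {4}, {1, 2}, {1, 3}, {1, 4}, {2, 3}, {2, 4}, {3, 4}, {1, 2, 3}, {1, 2, 4}, {1, 3, 4}, {2, 3, 4}, X }

Derivation:
Initial family (6 sets): { ∅, {1}, {1, 2, 3}, {1, 2, 4}, {1, 3, 4}, X }.
Step 1 (4 new):
  {2}  = ᶜ of {1, 3, 4}
  {3}  = ᶜ of {1, 2, 4}
  {4}  = ᶜ of {1, 2, 3}
  {2, 3, 4}  = ᶜ of {1}
Step 2: +6 →
  {1, 2}  = {2} ∪ {1}
  {1, 3}  = {3} ∪ {1}
  {1, 4}  = {4} ∪ {1}
  {2, 3}  = {2} ∪ {3}
  {2, 4}  = {2} ∪ {4}
  {3, 4}  = {3} ∪ {4}
Step 3: already closed under ᶜ and ∪.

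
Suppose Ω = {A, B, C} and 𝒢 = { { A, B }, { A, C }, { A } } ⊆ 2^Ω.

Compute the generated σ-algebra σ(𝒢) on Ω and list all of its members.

Answer: σ(𝒢) = { {}, { A }, { B }, { C }, { A, B }, { A, C }, { B, C }, Ω }

Check:
Start: 𝒢 ∪ {∅, Ω} = { {}, { A }, { A, B }, { A, C }, Ω }.
Step 1: 3 new —
  { B }  = { A, C }ᶜ
  { C }  = { A, B }ᶜ
  { B, C }  = { A }ᶜ
  — 8 sets.
Step 2: already closed under ᶜ and ∪.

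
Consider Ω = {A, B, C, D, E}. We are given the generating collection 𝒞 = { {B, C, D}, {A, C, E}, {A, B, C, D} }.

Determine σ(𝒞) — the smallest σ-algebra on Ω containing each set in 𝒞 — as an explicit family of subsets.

Begin from { ∅, {A, C, E}, {B, C, D}, {A, B, C, D}, Ω } (that is, 𝒞 plus ∅ and Ω).
Iteration 1 adds 3:
  {E}  = ᶜ of {A, B, C, D}
  {A, E}  = ᶜ of {B, C, D}
  {B, D}  = ᶜ of {A, C, E}
  (now 8)
Iteration 2 adds 3:
  {B, D, E}  = {B, D} ∪ {E}
  {A, B, D, E}  = {B, D} ∪ {A, E}
  {B, C, D, E}  = {B, C, D} ∪ {E}
  (now 11)
Iteration 3: 3 new —
  {A}  = ᶜ of {B, C, D, E}
  {C}  = ᶜ of {A, B, D, E}
  {A, C}  = ᶜ of {B, D, E}
  (now 14)
Iteration 4: 2 new —
  {C, E}  = {C} ∪ {E}
  {A, B, D}  = {B, D} ∪ {A}
  (now 16)
Iteration 5: stable.

|σ(𝒞)| = 16.  σ(𝒞) = { ∅, {A}, {C}, {E}, {A, C}, {A, E}, {B, D}, {C, E}, {A, B, D}, {A, C, E}, {B, C, D}, {B, D, E}, {A, B, C, D}, {A, B, D, E}, {B, C, D, E}, Ω }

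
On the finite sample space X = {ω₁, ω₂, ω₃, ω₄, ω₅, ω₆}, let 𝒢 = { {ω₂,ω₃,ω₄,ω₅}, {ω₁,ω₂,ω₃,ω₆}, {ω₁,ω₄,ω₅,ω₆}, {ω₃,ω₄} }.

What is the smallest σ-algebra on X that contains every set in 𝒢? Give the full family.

|σ(𝒢)| = 32.  σ(𝒢) = { ∅, {ω₂}, {ω₃}, {ω₄}, {ω₅}, {ω₁,ω₆}, {ω₂,ω₃}, {ω₂,ω₄}, {ω₂,ω₅}, {ω₃,ω₄}, {ω₃,ω₅}, {ω₄,ω₅}, {ω₁,ω₂,ω₆}, {ω₁,ω₃,ω₆}, {ω₁,ω₄,ω₆}, {ω₁,ω₅,ω₆}, {ω₂,ω₃,ω₄}, {ω₂,ω₃,ω₅}, {ω₂,ω₄,ω₅}, {ω₃,ω₄,ω₅}, {ω₁,ω₂,ω₃,ω₆}, {ω₁,ω₂,ω₄,ω₆}, {ω₁,ω₂,ω₅,ω₆}, {ω₁,ω₃,ω₄,ω₆}, {ω₁,ω₃,ω₅,ω₆}, {ω₁,ω₄,ω₅,ω₆}, {ω₂,ω₃,ω₄,ω₅}, {ω₁,ω₂,ω₃,ω₄,ω₆}, {ω₁,ω₂,ω₃,ω₅,ω₆}, {ω₁,ω₂,ω₄,ω₅,ω₆}, {ω₁,ω₃,ω₄,ω₅,ω₆}, X }

Working:
Seed the family with 𝒢 together with ∅ and X: { ∅, {ω₃,ω₄}, {ω₁,ω₂,ω₃,ω₆}, {ω₁,ω₄,ω₅,ω₆}, {ω₂,ω₃,ω₄,ω₅}, X }.
Pass 1: +6 →
  {ω₁,ω₆}  = ᶜ of {ω₂,ω₃,ω₄,ω₅}
  {ω₂,ω₃}  = ᶜ of {ω₁,ω₄,ω₅,ω₆}
  {ω₄,ω₅}  = ᶜ of {ω₁,ω₂,ω₃,ω₆}
  {ω₁,ω₂,ω₅,ω₆}  = ᶜ of {ω₃,ω₄}
  {ω₁,ω₂,ω₃,ω₄,ω₆}  = {ω₃,ω₄} ∪ {ω₁,ω₂,ω₃,ω₆}
  {ω₁,ω₃,ω₄,ω₅,ω₆}  = {ω₃,ω₄} ∪ {ω₁,ω₄,ω₅,ω₆}
  [12 total]
Pass 2: +7 →
  {ω₂}  = ᶜ of {ω₁,ω₃,ω₄,ω₅,ω₆}
  {ω₅}  = ᶜ of {ω₁,ω₂,ω₃,ω₄,ω₆}
  {ω₂,ω₃,ω₄}  = {ω₃,ω₄} ∪ {ω₂,ω₃}
  {ω₃,ω₄,ω₅}  = {ω₃,ω₄} ∪ {ω₄,ω₅}
  {ω₁,ω₃,ω₄,ω₆}  = {ω₃,ω₄} ∪ {ω₁,ω₆}
  {ω₁,ω₂,ω₃,ω₅,ω₆}  = {ω₁,ω₂,ω₃,ω₆} ∪ {ω₁,ω₂,ω₅,ω₆}
  {ω₁,ω₂,ω₄,ω₅,ω₆}  = {ω₁,ω₄,ω₅,ω₆} ∪ {ω₁,ω₂,ω₅,ω₆}
  [19 total]
Pass 3. New:
  {ω₃}  = ᶜ of {ω₁,ω₂,ω₄,ω₅,ω₆}
  {ω₄}  = ᶜ of {ω₁,ω₂,ω₃,ω₅,ω₆}
  {ω₂,ω₅}  = ᶜ of {ω₁,ω₃,ω₄,ω₆}
  {ω₁,ω₂,ω₆}  = ᶜ of {ω₃,ω₄,ω₅}
  {ω₁,ω₅,ω₆}  = ᶜ of {ω₂,ω₃,ω₄}
  {ω₂,ω₃,ω₅}  = {ω₅} ∪ {ω₂,ω₃}
  {ω₂,ω₄,ω₅}  = {ω₂} ∪ {ω₄,ω₅}
  [26 total]
Pass 4 (6 new):
  {ω₂,ω₄}  = {ω₂} ∪ {ω₄}
  {ω₃,ω₅}  = {ω₅} ∪ {ω₃}
  {ω₁,ω₃,ω₆}  = ᶜ of {ω₂,ω₄,ω₅}
  {ω₁,ω₄,ω₆}  = ᶜ of {ω₂,ω₃,ω₅}
  {ω₁,ω₂,ω₄,ω₆}  = {ω₄} ∪ {ω₁,ω₂,ω₆}
  {ω₁,ω₃,ω₅,ω₆}  = {ω₃} ∪ {ω₁,ω₅,ω₆}
  [32 total]
Pass 5: closed — nothing new.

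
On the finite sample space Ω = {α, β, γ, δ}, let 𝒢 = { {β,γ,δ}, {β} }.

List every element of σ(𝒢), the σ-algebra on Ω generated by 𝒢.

Answer: σ(𝒢) = { ∅, {α}, {β}, {α,β}, {γ,δ}, {α,γ,δ}, {β,γ,δ}, Ω }

Check:
Initial family (4 sets): { ∅, {β}, {β,γ,δ}, Ω }.
Iteration 1 (2 new):
  {α}  = Ω∖{β,γ,δ}
  {α,γ,δ}  = Ω∖{β}
  |family| = 6
Iteration 2 adds 1:
  {α,β}  = {β} ∪ {α}
  |family| = 7
Iteration 3 adds 1:
  {γ,δ}  = Ω∖{α,β}
  |family| = 8
After Iteration 4 the family is unchanged; done.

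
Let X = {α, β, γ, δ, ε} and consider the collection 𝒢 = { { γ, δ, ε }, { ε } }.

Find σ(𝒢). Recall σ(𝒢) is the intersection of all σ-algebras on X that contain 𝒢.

σ(𝒢) = { {}, { ε }, { α, β }, { γ, δ }, { α, β, ε }, { γ, δ, ε }, { α, β, γ, δ }, X }

Derivation:
Start: 𝒢 ∪ {∅, X} = { {}, { ε }, { γ, δ, ε }, X }.
Step 1. New:
  { α, β }  = complement { γ, δ, ε }
  { α, β, γ, δ }  = complement { ε }
Step 2: +1 →
  { α, β, ε }  = { α, β } ∪ { ε }
Step 3 (1 new):
  { γ, δ }  = complement { α, β, ε }
Step 4: stable.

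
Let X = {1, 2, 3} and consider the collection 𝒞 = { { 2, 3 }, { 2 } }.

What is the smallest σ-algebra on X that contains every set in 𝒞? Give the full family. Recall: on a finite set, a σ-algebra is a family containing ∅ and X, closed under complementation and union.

Answer: σ(𝒞) = { {  }, { 1 }, { 2 }, { 3 }, { 1, 2 }, { 1, 3 }, { 2, 3 }, X }

Trace:
Start: 𝒞 ∪ {∅, X} = { {  }, { 2 }, { 2, 3 }, X }.
Round 1: +2 →
  { 1 }  = X∖{ 2, 3 }
  { 1, 3 }  = X∖{ 2 }
  |family| = 6
Round 2: +1 →
  { 1, 2 }  = { 2 } ∪ { 1 }
  |family| = 7
Round 3 adds 1:
  { 3 }  = X∖{ 1, 2 }
  |family| = 8
Round 4 adds nothing — fixpoint reached.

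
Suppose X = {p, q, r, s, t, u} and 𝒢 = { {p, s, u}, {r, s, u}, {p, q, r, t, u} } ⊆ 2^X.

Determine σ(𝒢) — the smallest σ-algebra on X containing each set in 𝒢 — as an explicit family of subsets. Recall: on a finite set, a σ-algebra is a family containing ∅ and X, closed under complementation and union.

Seed the family with 𝒢 together with ∅ and X: { ∅, {p, s, u}, {r, s, u}, {p, q, r, t, u}, X }.
Pass 1 adds 4:
  {s}  = X∖{p, q, r, t, u}
  {p, q, t}  = X∖{r, s, u}
  {q, r, t}  = X∖{p, s, u}
  {p, r, s, u}  = {r, s, u} ∪ {p, s, u}
  |family| = 9
Pass 2: +6 →
  {q, t}  = X∖{p, r, s, u}
  {p, q, r, t}  = {p, q, t} ∪ {q, r, t}
  {p, q, s, t}  = {p, q, t} ∪ {s}
  {q, r, s, t}  = {q, r, t} ∪ {s}
  {p, q, s, t, u}  = {p, s, u} ∪ {p, q, t}
  {q, r, s, t, u}  = {q, r, t} ∪ {r, s, u}
  |family| = 15
Pass 3: +7 →
  {p}  = X∖{q, r, s, t, u}
  {r}  = X∖{p, q, s, t, u}
  {p, u}  = X∖{q, r, s, t}
  {r, u}  = X∖{p, q, s, t}
  {s, u}  = X∖{p, q, r, t}
  {q, s, t}  = {q, t} ∪ {s}
  {p, q, r, s, t}  = {p, q, t} ∪ {q, r, s, t}
  |family| = 22
Pass 4: +8 →
  {u}  = X∖{p, q, r, s, t}
  {p, r}  = {r} ∪ {p}
  {p, s}  = {s} ∪ {p}
  {r, s}  = {r} ∪ {s}
  {p, r, u}  = X∖{q, s, t}
  {p, q, t, u}  = {q, t} ∪ {p, u}
  {q, r, t, u}  = {q, t} ∪ {r, u}
  {q, s, t, u}  = {q, t} ∪ {s, u}
  |family| = 30
Pass 5 adds 2:
  {p, r, s}  = {r, s} ∪ {p}
  {q, t, u}  = {q, t} ∪ {u}
  |family| = 32
Pass 6 adds nothing — fixpoint reached.

Therefore σ(𝒢) = { ∅, {p}, {r}, {s}, {u}, {p, r}, {p, s}, {p, u}, {q, t}, {r, s}, {r, u}, {s, u}, {p, q, t}, {p, r, s}, {p, r, u}, {p, s, u}, {q, r, t}, {q, s, t}, {q, t, u}, {r, s, u}, {p, q, r, t}, {p, q, s, t}, {p, q, t, u}, {p, r, s, u}, {q, r, s, t}, {q, r, t, u}, {q, s, t, u}, {p, q, r, s, t}, {p, q, r, t, u}, {p, q, s, t, u}, {q, r, s, t, u}, X } (|σ(𝒢)| = 32).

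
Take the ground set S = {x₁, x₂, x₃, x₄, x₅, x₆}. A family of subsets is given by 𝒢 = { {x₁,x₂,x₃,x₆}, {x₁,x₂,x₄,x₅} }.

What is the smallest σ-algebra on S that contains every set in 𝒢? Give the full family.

Initial family (4 sets): { ∅, {x₁,x₂,x₃,x₆}, {x₁,x₂,x₄,x₅}, S }.
Iteration 1 (2 new):
  {x₃,x₆}  = S∖{x₁,x₂,x₄,x₅}
  {x₄,x₅}  = S∖{x₁,x₂,x₃,x₆}
  (now 6)
Iteration 2 (1 new):
  {x₃,x₄,x₅,x₆}  = {x₄,x₅} ∪ {x₃,x₆}
  (now 7)
Iteration 3: +1 →
  {x₁,x₂}  = S∖{x₃,x₄,x₅,x₆}
  (now 8)
After Iteration 4 the family is unchanged; done.

Therefore σ(𝒢) = { ∅, {x₁,x₂}, {x₃,x₆}, {x₄,x₅}, {x₁,x₂,x₃,x₆}, {x₁,x₂,x₄,x₅}, {x₃,x₄,x₅,x₆}, S } (|σ(𝒢)| = 8).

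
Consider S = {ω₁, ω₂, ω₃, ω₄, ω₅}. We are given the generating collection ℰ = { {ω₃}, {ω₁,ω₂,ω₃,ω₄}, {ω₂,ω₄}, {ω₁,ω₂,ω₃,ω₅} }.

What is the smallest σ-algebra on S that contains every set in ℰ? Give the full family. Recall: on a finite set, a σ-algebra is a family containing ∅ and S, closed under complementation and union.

Take S₀ = ℰ ∪ {∅, S} = { {}, {ω₃}, {ω₂,ω₄}, {ω₁,ω₂,ω₃,ω₄}, {ω₁,ω₂,ω₃,ω₅}, S }.
Pass 1 (5 new):
  {ω₄}  = {ω₁,ω₂,ω₃,ω₅}ᶜ
  {ω₅}  = {ω₁,ω₂,ω₃,ω₄}ᶜ
  {ω₁,ω₃,ω₅}  = {ω₂,ω₄}ᶜ
  {ω₂,ω₃,ω₄}  = {ω₃} ∪ {ω₂,ω₄}
  {ω₁,ω₂,ω₄,ω₅}  = {ω₃}ᶜ
  (now 11)
Pass 2: 7 new —
  {ω₁,ω₅}  = {ω₂,ω₃,ω₄}ᶜ
  {ω₃,ω₄}  = {ω₃} ∪ {ω₄}
  {ω₃,ω₅}  = {ω₅} ∪ {ω₃}
  {ω₄,ω₅}  = {ω₅} ∪ {ω₄}
  {ω₂,ω₄,ω₅}  = {ω₅} ∪ {ω₂,ω₄}
  {ω₁,ω₃,ω₄,ω₅}  = {ω₁,ω₃,ω₅} ∪ {ω₄}
  {ω₂,ω₃,ω₄,ω₅}  = {ω₂,ω₃,ω₄} ∪ {ω₅}
  (now 18)
Pass 3: +8 →
  {ω₁}  = {ω₂,ω₃,ω₄,ω₅}ᶜ
  {ω₂}  = {ω₁,ω₃,ω₄,ω₅}ᶜ
  {ω₁,ω₃}  = {ω₂,ω₄,ω₅}ᶜ
  {ω₁,ω₂,ω₃}  = {ω₄,ω₅}ᶜ
  {ω₁,ω₂,ω₄}  = {ω₃,ω₅}ᶜ
  {ω₁,ω₂,ω₅}  = {ω₃,ω₄}ᶜ
  {ω₁,ω₄,ω₅}  = {ω₄,ω₅} ∪ {ω₁,ω₅}
  {ω₃,ω₄,ω₅}  = {ω₄,ω₅} ∪ {ω₃}
  (now 26)
Pass 4 (6 new):
  {ω₁,ω₂}  = {ω₃,ω₄,ω₅}ᶜ
  {ω₁,ω₄}  = {ω₄} ∪ {ω₁}
  {ω₂,ω₃}  = {ω₁,ω₄,ω₅}ᶜ
  {ω₂,ω₅}  = {ω₂} ∪ {ω₅}
  {ω₁,ω₃,ω₄}  = {ω₃,ω₄} ∪ {ω₁,ω₃}
  {ω₂,ω₃,ω₅}  = {ω₂} ∪ {ω₃,ω₅}
  (now 32)
After Pass 5 the family is unchanged; done.

σ(ℰ) = { {}, {ω₁}, {ω₂}, {ω₃}, {ω₄}, {ω₅}, {ω₁,ω₂}, {ω₁,ω₃}, {ω₁,ω₄}, {ω₁,ω₅}, {ω₂,ω₃}, {ω₂,ω₄}, {ω₂,ω₅}, {ω₃,ω₄}, {ω₃,ω₅}, {ω₄,ω₅}, {ω₁,ω₂,ω₃}, {ω₁,ω₂,ω₄}, {ω₁,ω₂,ω₅}, {ω₁,ω₃,ω₄}, {ω₁,ω₃,ω₅}, {ω₁,ω₄,ω₅}, {ω₂,ω₃,ω₄}, {ω₂,ω₃,ω₅}, {ω₂,ω₄,ω₅}, {ω₃,ω₄,ω₅}, {ω₁,ω₂,ω₃,ω₄}, {ω₁,ω₂,ω₃,ω₅}, {ω₁,ω₂,ω₄,ω₅}, {ω₁,ω₃,ω₄,ω₅}, {ω₂,ω₃,ω₄,ω₅}, S }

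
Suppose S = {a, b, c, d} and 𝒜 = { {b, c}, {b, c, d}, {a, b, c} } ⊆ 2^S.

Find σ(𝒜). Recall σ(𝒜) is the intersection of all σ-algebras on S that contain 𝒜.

Seed the family with 𝒜 together with ∅ and S: { {}, {b, c}, {a, b, c}, {b, c, d}, S }.
Pass 1: +3 →
  {a}  = {b, c, d}ᶜ
  {d}  = {a, b, c}ᶜ
  {a, d}  = {b, c}ᶜ
  — 8 sets.
Pass 2 adds nothing — fixpoint reached.

Therefore σ(𝒜) = { {}, {a}, {d}, {a, d}, {b, c}, {a, b, c}, {b, c, d}, S } (|σ(𝒜)| = 8).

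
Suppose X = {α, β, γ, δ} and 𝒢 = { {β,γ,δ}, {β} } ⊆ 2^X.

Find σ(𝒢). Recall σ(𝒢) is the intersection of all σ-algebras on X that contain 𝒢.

Begin from { {}, {β}, {β,γ,δ}, X } (that is, 𝒢 plus ∅ and X).
Round 1. New:
  {α}  = ᶜ of {β,γ,δ}
  {α,γ,δ}  = ᶜ of {β}
  — 6 sets.
Round 2 (1 new):
  {α,β}  = {β} ∪ {α}
  — 7 sets.
Round 3: +1 →
  {γ,δ}  = ᶜ of {α,β}
  — 8 sets.
Round 4 adds nothing — fixpoint reached.

σ(𝒢) = { {}, {α}, {β}, {α,β}, {γ,δ}, {α,γ,δ}, {β,γ,δ}, X }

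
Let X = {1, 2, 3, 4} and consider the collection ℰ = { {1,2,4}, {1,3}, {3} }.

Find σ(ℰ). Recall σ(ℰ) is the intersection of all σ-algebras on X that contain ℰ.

Begin from { {}, {3}, {1,3}, {1,2,4}, X } (that is, ℰ plus ∅ and X).
Iteration 1: +1 →
  {2,4}  = complement {1,3}
Iteration 2: 1 new —
  {2,3,4}  = {3} ∪ {2,4}
Iteration 3: +1 →
  {1}  = complement {2,3,4}
Iteration 4: stable.

|σ(ℰ)| = 8.  σ(ℰ) = { {}, {1}, {3}, {1,3}, {2,4}, {1,2,4}, {2,3,4}, X }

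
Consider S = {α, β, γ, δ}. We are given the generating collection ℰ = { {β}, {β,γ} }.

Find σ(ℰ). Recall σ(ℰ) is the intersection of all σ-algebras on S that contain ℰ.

Take S₀ = ℰ ∪ {∅, S} = { ∅, {β}, {β,γ}, S }.
Round 1. New:
  {α,δ}  = {β,γ}ᶜ
  {α,γ,δ}  = {β}ᶜ
  |family| = 6
Round 2: 1 new —
  {α,β,δ}  = {α,δ} ∪ {β}
  |family| = 7
Round 3 adds 1:
  {γ}  = {α,β,δ}ᶜ
  |family| = 8
After Round 4 the family is unchanged; done.

|σ(ℰ)| = 8.  σ(ℰ) = { ∅, {β}, {γ}, {α,δ}, {β,γ}, {α,β,δ}, {α,γ,δ}, S }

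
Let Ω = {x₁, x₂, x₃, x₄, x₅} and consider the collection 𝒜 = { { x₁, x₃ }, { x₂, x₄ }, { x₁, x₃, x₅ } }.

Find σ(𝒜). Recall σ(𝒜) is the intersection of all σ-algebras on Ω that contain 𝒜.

Begin from { ∅, { x₁, x₃ }, { x₂, x₄ }, { x₁, x₃, x₅ }, Ω } (that is, 𝒜 plus ∅ and Ω).
Pass 1. New:
  { x₂, x₄, x₅ }  = { x₁, x₃ }ᶜ
  { x₁, x₂, x₃, x₄ }  = { x₁, x₃ } ∪ { x₂, x₄ }
  (now 7)
Pass 2: 1 new —
  { x₅ }  = { x₁, x₂, x₃, x₄ }ᶜ
  (now 8)
Pass 3: already closed under ᶜ and ∪.

σ(𝒜) = { ∅, { x₅ }, { x₁, x₃ }, { x₂, x₄ }, { x₁, x₃, x₅ }, { x₂, x₄, x₅ }, { x₁, x₂, x₃, x₄ }, Ω }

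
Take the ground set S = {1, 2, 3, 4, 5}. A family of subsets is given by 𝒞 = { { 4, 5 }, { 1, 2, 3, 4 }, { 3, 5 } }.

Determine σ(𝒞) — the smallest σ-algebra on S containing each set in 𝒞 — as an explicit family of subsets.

Answer: σ(𝒞) = { {}, { 3 }, { 4 }, { 5 }, { 1, 2 }, { 3, 4 }, { 3, 5 }, { 4, 5 }, { 1, 2, 3 }, { 1, 2, 4 }, { 1, 2, 5 }, { 3, 4, 5 }, { 1, 2, 3, 4 }, { 1, 2, 3, 5 }, { 1, 2, 4, 5 }, S }

Check:
Seed the family with 𝒞 together with ∅ and S: { {}, { 3, 5 }, { 4, 5 }, { 1, 2, 3, 4 }, S }.
Round 1 adds 4:
  { 5 }  = complement { 1, 2, 3, 4 }
  { 1, 2, 3 }  = complement { 4, 5 }
  { 1, 2, 4 }  = complement { 3, 5 }
  { 3, 4, 5 }  = { 4, 5 } ∪ { 3, 5 }
  — 9 sets.
Round 2 adds 3:
  { 1, 2 }  = complement { 3, 4, 5 }
  { 1, 2, 3, 5 }  = { 1, 2, 3 } ∪ { 5 }
  { 1, 2, 4, 5 }  = { 1, 2, 4 } ∪ { 5 }
  — 12 sets.
Round 3: 3 new —
  { 3 }  = complement { 1, 2, 4, 5 }
  { 4 }  = complement { 1, 2, 3, 5 }
  { 1, 2, 5 }  = { 1, 2 } ∪ { 5 }
  — 15 sets.
Round 4 adds 1:
  { 3, 4 }  = complement { 1, 2, 5 }
  — 16 sets.
After Round 5 the family is unchanged; done.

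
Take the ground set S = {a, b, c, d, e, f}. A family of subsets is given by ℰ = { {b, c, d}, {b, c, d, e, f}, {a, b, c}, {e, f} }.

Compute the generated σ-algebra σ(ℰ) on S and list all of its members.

Start: ℰ ∪ {∅, S} = { ∅, {e, f}, {a, b, c}, {b, c, d}, {b, c, d, e, f}, S }.
Round 1: 5 new —
  {a}  = S∖{b, c, d, e, f}
  {a, e, f}  = S∖{b, c, d}
  {d, e, f}  = S∖{a, b, c}
  {a, b, c, d}  = S∖{e, f}
  {a, b, c, e, f}  = {a, b, c} ∪ {e, f}
  — 11 sets.
Round 2 adds 2:
  {d}  = S∖{a, b, c, e, f}
  {a, d, e, f}  = {a, e, f} ∪ {d, e, f}
  — 13 sets.
Round 3 (2 new):
  {a, d}  = {a} ∪ {d}
  {b, c}  = S∖{a, d, e, f}
  — 15 sets.
Round 4: +1 →
  {b, c, e, f}  = S∖{a, d}
  — 16 sets.
Round 5: already closed under ᶜ and ∪.

Hence σ(ℰ) has 16 members: { ∅, {a}, {d}, {a, d}, {b, c}, {e, f}, {a, b, c}, {a, e, f}, {b, c, d}, {d, e, f}, {a, b, c, d}, {a, d, e, f}, {b, c, e, f}, {a, b, c, e, f}, {b, c, d, e, f}, S }.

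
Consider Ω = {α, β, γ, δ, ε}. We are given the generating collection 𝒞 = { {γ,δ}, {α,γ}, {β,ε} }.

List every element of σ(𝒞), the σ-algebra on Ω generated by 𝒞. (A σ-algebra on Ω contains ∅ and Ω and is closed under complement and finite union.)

Seed the family with 𝒞 together with ∅ and Ω: { {}, {α,γ}, {β,ε}, {γ,δ}, Ω }.
Pass 1: 5 new —
  {α,β,ε}  = complement {γ,δ}
  {α,γ,δ}  = complement {β,ε}
  {β,δ,ε}  = complement {α,γ}
  {α,β,γ,ε}  = {β,ε} ∪ {α,γ}
  {β,γ,δ,ε}  = {β,ε} ∪ {γ,δ}
  (now 10)
Pass 2: 3 new —
  {α}  = complement {β,γ,δ,ε}
  {δ}  = complement {α,β,γ,ε}
  {α,β,δ,ε}  = {α,β,ε} ∪ {β,δ,ε}
  (now 13)
Pass 3 adds 2:
  {γ}  = complement {α,β,δ,ε}
  {α,δ}  = {δ} ∪ {α}
  (now 15)
Pass 4 (1 new):
  {β,γ,ε}  = complement {α,δ}
  (now 16)
Pass 5: no new sets; the family is a σ-algebra.

σ(𝒞) = { {}, {α}, {γ}, {δ}, {α,γ}, {α,δ}, {β,ε}, {γ,δ}, {α,β,ε}, {α,γ,δ}, {β,γ,ε}, {β,δ,ε}, {α,β,γ,ε}, {α,β,δ,ε}, {β,γ,δ,ε}, Ω }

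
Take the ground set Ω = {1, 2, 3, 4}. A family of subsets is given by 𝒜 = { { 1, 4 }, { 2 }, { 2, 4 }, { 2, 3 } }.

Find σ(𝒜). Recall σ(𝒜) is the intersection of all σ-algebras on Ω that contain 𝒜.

|σ(𝒜)| = 16.  σ(𝒜) = { ∅, { 1 }, { 2 }, { 3 }, { 4 }, { 1, 2 }, { 1, 3 }, { 1, 4 }, { 2, 3 }, { 2, 4 }, { 3, 4 }, { 1, 2, 3 }, { 1, 2, 4 }, { 1, 3, 4 }, { 2, 3, 4 }, Ω }

Check:
Take S₀ = 𝒜 ∪ {∅, Ω} = { ∅, { 2 }, { 1, 4 }, { 2, 3 }, { 2, 4 }, Ω }.
Pass 1. New:
  { 1, 3 }  = { 2, 4 }ᶜ
  { 1, 2, 4 }  = { 1, 4 } ∪ { 2 }
  { 1, 3, 4 }  = { 2 }ᶜ
  { 2, 3, 4 }  = { 2, 3 } ∪ { 2, 4 }
  (now 10)
Pass 2: 3 new —
  { 1 }  = { 2, 3, 4 }ᶜ
  { 3 }  = { 1, 2, 4 }ᶜ
  { 1, 2, 3 }  = { 2 } ∪ { 1, 3 }
  (now 13)
Pass 3 (2 new):
  { 4 }  = { 1, 2, 3 }ᶜ
  { 1, 2 }  = { 2 } ∪ { 1 }
  (now 15)
Pass 4. New:
  { 3, 4 }  = { 1, 2 }ᶜ
  (now 16)
Pass 5: no new sets; the family is a σ-algebra.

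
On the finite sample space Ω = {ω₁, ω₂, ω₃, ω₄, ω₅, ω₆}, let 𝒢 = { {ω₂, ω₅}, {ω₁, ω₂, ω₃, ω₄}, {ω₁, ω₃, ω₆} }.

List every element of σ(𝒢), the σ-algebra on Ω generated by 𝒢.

Take S₀ = 𝒢 ∪ {∅, Ω} = { {}, {ω₂, ω₅}, {ω₁, ω₃, ω₆}, {ω₁, ω₂, ω₃, ω₄}, Ω }.
Step 1 adds 6:
  {ω₅, ω₆}  = Ω∖{ω₁, ω₂, ω₃, ω₄}
  {ω₂, ω₄, ω₅}  = Ω∖{ω₁, ω₃, ω₆}
  {ω₁, ω₃, ω₄, ω₆}  = Ω∖{ω₂, ω₅}
  {ω₁, ω₂, ω₃, ω₄, ω₅}  = {ω₂, ω₅} ∪ {ω₁, ω₂, ω₃, ω₄}
  {ω₁, ω₂, ω₃, ω₄, ω₆}  = {ω₁, ω₃, ω₆} ∪ {ω₁, ω₂, ω₃, ω₄}
  {ω₁, ω₂, ω₃, ω₅, ω₆}  = {ω₂, ω₅} ∪ {ω₁, ω₃, ω₆}
  |family| = 11
Step 2 adds 7:
  {ω₄}  = Ω∖{ω₁, ω₂, ω₃, ω₅, ω₆}
  {ω₅}  = Ω∖{ω₁, ω₂, ω₃, ω₄, ω₆}
  {ω₆}  = Ω∖{ω₁, ω₂, ω₃, ω₄, ω₅}
  {ω₂, ω₅, ω₆}  = {ω₂, ω₅} ∪ {ω₅, ω₆}
  {ω₁, ω₃, ω₅, ω₆}  = {ω₅, ω₆} ∪ {ω₁, ω₃, ω₆}
  {ω₂, ω₄, ω₅, ω₆}  = {ω₅, ω₆} ∪ {ω₂, ω₄, ω₅}
  {ω₁, ω₃, ω₄, ω₅, ω₆}  = {ω₅, ω₆} ∪ {ω₁, ω₃, ω₄, ω₆}
  |family| = 18
Step 3 (7 new):
  {ω₂}  = Ω∖{ω₁, ω₃, ω₄, ω₅, ω₆}
  {ω₁, ω₃}  = Ω∖{ω₂, ω₄, ω₅, ω₆}
  {ω₂, ω₄}  = Ω∖{ω₁, ω₃, ω₅, ω₆}
  {ω₄, ω₅}  = {ω₄} ∪ {ω₅}
  {ω₄, ω₆}  = {ω₄} ∪ {ω₆}
  {ω₁, ω₃, ω₄}  = Ω∖{ω₂, ω₅, ω₆}
  {ω₄, ω₅, ω₆}  = {ω₅, ω₆} ∪ {ω₄}
  |family| = 25
Step 4. New:
  {ω₂, ω₆}  = {ω₂} ∪ {ω₆}
  {ω₁, ω₂, ω₃}  = Ω∖{ω₄, ω₅, ω₆}
  {ω₁, ω₃, ω₅}  = {ω₅} ∪ {ω₁, ω₃}
  {ω₂, ω₄, ω₆}  = {ω₂} ∪ {ω₄, ω₆}
  {ω₁, ω₂, ω₃, ω₅}  = Ω∖{ω₄, ω₆}
  {ω₁, ω₂, ω₃, ω₆}  = Ω∖{ω₄, ω₅}
  {ω₁, ω₃, ω₄, ω₅}  = {ω₅} ∪ {ω₁, ω₃, ω₄}
  |family| = 32
Step 5: stable.

σ(𝒢) = { {}, {ω₂}, {ω₄}, {ω₅}, {ω₆}, {ω₁, ω₃}, {ω₂, ω₄}, {ω₂, ω₅}, {ω₂, ω₆}, {ω₄, ω₅}, {ω₄, ω₆}, {ω₅, ω₆}, {ω₁, ω₂, ω₃}, {ω₁, ω₃, ω₄}, {ω₁, ω₃, ω₅}, {ω₁, ω₃, ω₆}, {ω₂, ω₄, ω₅}, {ω₂, ω₄, ω₆}, {ω₂, ω₅, ω₆}, {ω₄, ω₅, ω₆}, {ω₁, ω₂, ω₃, ω₄}, {ω₁, ω₂, ω₃, ω₅}, {ω₁, ω₂, ω₃, ω₆}, {ω₁, ω₃, ω₄, ω₅}, {ω₁, ω₃, ω₄, ω₆}, {ω₁, ω₃, ω₅, ω₆}, {ω₂, ω₄, ω₅, ω₆}, {ω₁, ω₂, ω₃, ω₄, ω₅}, {ω₁, ω₂, ω₃, ω₄, ω₆}, {ω₁, ω₂, ω₃, ω₅, ω₆}, {ω₁, ω₃, ω₄, ω₅, ω₆}, Ω }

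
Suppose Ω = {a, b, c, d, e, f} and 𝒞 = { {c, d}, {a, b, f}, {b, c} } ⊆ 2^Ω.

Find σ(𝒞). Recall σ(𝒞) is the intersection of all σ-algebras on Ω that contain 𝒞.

Take S₀ = 𝒞 ∪ {∅, Ω} = { {}, {b, c}, {c, d}, {a, b, f}, Ω }.
Round 1 adds 6:
  {b, c, d}  = {c, d} ∪ {b, c}
  {c, d, e}  = Ω∖{a, b, f}
  {a, b, c, f}  = {b, c} ∪ {a, b, f}
  {a, b, e, f}  = Ω∖{c, d}
  {a, d, e, f}  = Ω∖{b, c}
  {a, b, c, d, f}  = {c, d} ∪ {a, b, f}
  |family| = 11
Round 2: +7 →
  {e}  = Ω∖{a, b, c, d, f}
  {d, e}  = Ω∖{a, b, c, f}
  {a, e, f}  = Ω∖{b, c, d}
  {b, c, d, e}  = {c, d, e} ∪ {b, c}
  {a, b, c, e, f}  = {a, b, c, f} ∪ {a, b, e, f}
  {a, b, d, e, f}  = {a, d, e, f} ∪ {a, b, f}
  {a, c, d, e, f}  = {c, d, e} ∪ {a, d, e, f}
  |family| = 18
Round 3. New:
  {b}  = Ω∖{a, c, d, e, f}
  {c}  = Ω∖{a, b, d, e, f}
  {d}  = Ω∖{a, b, c, e, f}
  {a, f}  = Ω∖{b, c, d, e}
  {b, c, e}  = {b, c} ∪ {e}
  |family| = 23
Round 4: 9 new —
  {b, d}  = {b} ∪ {d}
  {b, e}  = {b} ∪ {e}
  {c, e}  = {e} ∪ {c}
  {a, c, f}  = {a, f} ∪ {c}
  {a, d, f}  = Ω∖{b, c, e}
  {b, d, e}  = {b} ∪ {d, e}
  {a, b, d, f}  = {d} ∪ {a, b, f}
  {a, c, d, f}  = {c, d} ∪ {a, f}
  {a, c, e, f}  = {c} ∪ {a, e, f}
  |family| = 32
Round 5: closed — nothing new.

σ(𝒞) = { {}, {b}, {c}, {d}, {e}, {a, f}, {b, c}, {b, d}, {b, e}, {c, d}, {c, e}, {d, e}, {a, b, f}, {a, c, f}, {a, d, f}, {a, e, f}, {b, c, d}, {b, c, e}, {b, d, e}, {c, d, e}, {a, b, c, f}, {a, b, d, f}, {a, b, e, f}, {a, c, d, f}, {a, c, e, f}, {a, d, e, f}, {b, c, d, e}, {a, b, c, d, f}, {a, b, c, e, f}, {a, b, d, e, f}, {a, c, d, e, f}, Ω }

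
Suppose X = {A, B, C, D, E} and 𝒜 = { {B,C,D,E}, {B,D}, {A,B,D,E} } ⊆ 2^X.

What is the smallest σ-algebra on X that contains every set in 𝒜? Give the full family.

σ(𝒜) (16 sets): { ∅, {A}, {C}, {E}, {A,C}, {A,E}, {B,D}, {C,E}, {A,B,D}, {A,C,E}, {B,C,D}, {B,D,E}, {A,B,C,D}, {A,B,D,E}, {B,C,D,E}, X }

Trace:
Start: 𝒜 ∪ {∅, X} = { ∅, {B,D}, {A,B,D,E}, {B,C,D,E}, X }.
Round 1 (3 new):
  {A}  = ᶜ of {B,C,D,E}
  {C}  = ᶜ of {A,B,D,E}
  {A,C,E}  = ᶜ of {B,D}
  — 8 sets.
Round 2: +3 →
  {A,C}  = {C} ∪ {A}
  {A,B,D}  = {B,D} ∪ {A}
  {B,C,D}  = {C} ∪ {B,D}
  — 11 sets.
Round 3 adds 4:
  {A,E}  = ᶜ of {B,C,D}
  {C,E}  = ᶜ of {A,B,D}
  {B,D,E}  = ᶜ of {A,C}
  {A,B,C,D}  = {C} ∪ {A,B,D}
  — 15 sets.
Round 4 (1 new):
  {E}  = ᶜ of {A,B,C,D}
  — 16 sets.
Round 5: no new sets; the family is a σ-algebra.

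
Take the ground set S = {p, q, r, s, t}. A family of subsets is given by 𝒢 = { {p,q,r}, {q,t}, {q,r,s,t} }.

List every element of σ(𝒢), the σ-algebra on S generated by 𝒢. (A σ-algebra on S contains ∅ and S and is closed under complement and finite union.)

|σ(𝒢)| = 32.  σ(𝒢) = { {}, {p}, {q}, {r}, {s}, {t}, {p,q}, {p,r}, {p,s}, {p,t}, {q,r}, {q,s}, {q,t}, {r,s}, {r,t}, {s,t}, {p,q,r}, {p,q,s}, {p,q,t}, {p,r,s}, {p,r,t}, {p,s,t}, {q,r,s}, {q,r,t}, {q,s,t}, {r,s,t}, {p,q,r,s}, {p,q,r,t}, {p,q,s,t}, {p,r,s,t}, {q,r,s,t}, S }

Trace:
Seed the family with 𝒢 together with ∅ and S: { {}, {q,t}, {p,q,r}, {q,r,s,t}, S }.
Pass 1: +4 →
  {p}  = complement {q,r,s,t}
  {s,t}  = complement {p,q,r}
  {p,r,s}  = complement {q,t}
  {p,q,r,t}  = {q,t} ∪ {p,q,r}
  [9 total]
Pass 2: 6 new —
  {s}  = complement {p,q,r,t}
  {p,q,t}  = {q,t} ∪ {p}
  {p,s,t}  = {s,t} ∪ {p}
  {q,s,t}  = {q,t} ∪ {s,t}
  {p,q,r,s}  = {p,q,r} ∪ {p,r,s}
  {p,r,s,t}  = {s,t} ∪ {p,r,s}
  [15 total]
Pass 3. New:
  {q}  = complement {p,r,s,t}
  {t}  = complement {p,q,r,s}
  {p,r}  = complement {q,s,t}
  {p,s}  = {s} ∪ {p}
  {q,r}  = complement {p,s,t}
  {r,s}  = complement {p,q,t}
  {p,q,s,t}  = {s,t} ∪ {p,q,t}
  [22 total]
Pass 4. New:
  {r}  = complement {p,q,s,t}
  {p,q}  = {q} ∪ {p}
  {p,t}  = {t} ∪ {p}
  {q,s}  = {q} ∪ {s}
  {p,q,s}  = {q} ∪ {p,s}
  {p,r,t}  = {p,r} ∪ {t}
  {q,r,s}  = {r,s} ∪ {q}
  {q,r,t}  = complement {p,s}
  {r,s,t}  = {r,s} ∪ {s,t}
  [31 total]
Pass 5. New:
  {r,t}  = complement {p,q,s}
  [32 total]
Pass 6: no new sets; the family is a σ-algebra.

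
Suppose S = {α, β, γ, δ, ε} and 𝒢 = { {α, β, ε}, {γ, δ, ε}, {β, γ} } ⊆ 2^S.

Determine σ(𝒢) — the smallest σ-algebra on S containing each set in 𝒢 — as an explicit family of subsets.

Seed the family with 𝒢 together with ∅ and S: { {}, {β, γ}, {α, β, ε}, {γ, δ, ε}, S }.
Iteration 1 (5 new):
  {α, β}  = ᶜ of {γ, δ, ε}
  {γ, δ}  = ᶜ of {α, β, ε}
  {α, δ, ε}  = ᶜ of {β, γ}
  {α, β, γ, ε}  = {α, β, ε} ∪ {β, γ}
  {β, γ, δ, ε}  = {γ, δ, ε} ∪ {β, γ}
  — 10 sets.
Iteration 2: +7 →
  {α}  = ᶜ of {β, γ, δ, ε}
  {δ}  = ᶜ of {α, β, γ, ε}
  {α, β, γ}  = {α, β} ∪ {β, γ}
  {β, γ, δ}  = {γ, δ} ∪ {β, γ}
  {α, β, γ, δ}  = {γ, δ} ∪ {α, β}
  {α, β, δ, ε}  = {α, δ, ε} ∪ {α, β}
  {α, γ, δ, ε}  = {α, δ, ε} ∪ {γ, δ, ε}
  — 17 sets.
Iteration 3. New:
  {β}  = ᶜ of {α, γ, δ, ε}
  {γ}  = ᶜ of {α, β, δ, ε}
  {ε}  = ᶜ of {α, β, γ, δ}
  {α, δ}  = {δ} ∪ {α}
  {α, ε}  = ᶜ of {β, γ, δ}
  {δ, ε}  = ᶜ of {α, β, γ}
  {α, β, δ}  = {α, β} ∪ {δ}
  {α, γ, δ}  = {γ, δ} ∪ {α}
  — 25 sets.
Iteration 4: 7 new —
  {α, γ}  = {γ} ∪ {α}
  {β, δ}  = {β} ∪ {δ}
  {β, ε}  = ᶜ of {α, γ, δ}
  {γ, ε}  = ᶜ of {α, β, δ}
  {α, γ, ε}  = {γ} ∪ {α, ε}
  {β, γ, ε}  = ᶜ of {α, δ}
  {β, δ, ε}  = {β} ∪ {δ, ε}
  — 32 sets.
Iteration 5: stable.

Hence σ(𝒢) has 32 members: { {}, {α}, {β}, {γ}, {δ}, {ε}, {α, β}, {α, γ}, {α, δ}, {α, ε}, {β, γ}, {β, δ}, {β, ε}, {γ, δ}, {γ, ε}, {δ, ε}, {α, β, γ}, {α, β, δ}, {α, β, ε}, {α, γ, δ}, {α, γ, ε}, {α, δ, ε}, {β, γ, δ}, {β, γ, ε}, {β, δ, ε}, {γ, δ, ε}, {α, β, γ, δ}, {α, β, γ, ε}, {α, β, δ, ε}, {α, γ, δ, ε}, {β, γ, δ, ε}, S }.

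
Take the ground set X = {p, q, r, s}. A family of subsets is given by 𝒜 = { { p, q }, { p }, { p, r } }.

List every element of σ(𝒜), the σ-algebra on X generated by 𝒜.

Initial family (5 sets): { {}, { p }, { p, q }, { p, r }, X }.
Iteration 1 (4 new):
  { q, s }  = ᶜ of { p, r }
  { r, s }  = ᶜ of { p, q }
  { p, q, r }  = { p, q } ∪ { p, r }
  { q, r, s }  = ᶜ of { p }
  — 9 sets.
Iteration 2 adds 3:
  { s }  = ᶜ of { p, q, r }
  { p, q, s }  = { p, q } ∪ { q, s }
  { p, r, s }  = { r, s } ∪ { p, r }
  — 12 sets.
Iteration 3 adds 3:
  { q }  = ᶜ of { p, r, s }
  { r }  = ᶜ of { p, q, s }
  { p, s }  = { s } ∪ { p }
  — 15 sets.
Iteration 4: +1 →
  { q, r }  = ᶜ of { p, s }
  — 16 sets.
Iteration 5: closed — nothing new.

|σ(𝒜)| = 16.  σ(𝒜) = { {}, { p }, { q }, { r }, { s }, { p, q }, { p, r }, { p, s }, { q, r }, { q, s }, { r, s }, { p, q, r }, { p, q, s }, { p, r, s }, { q, r, s }, X }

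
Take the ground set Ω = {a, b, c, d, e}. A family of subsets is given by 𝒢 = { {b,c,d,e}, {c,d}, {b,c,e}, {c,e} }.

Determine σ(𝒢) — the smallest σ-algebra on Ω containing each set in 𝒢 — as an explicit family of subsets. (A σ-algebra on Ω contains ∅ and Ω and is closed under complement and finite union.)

Seed the family with 𝒢 together with ∅ and Ω: { {}, {c,d}, {c,e}, {b,c,e}, {b,c,d,e}, Ω }.
Round 1. New:
  {a}  = Ω∖{b,c,d,e}
  {a,d}  = Ω∖{b,c,e}
  {a,b,d}  = Ω∖{c,e}
  {a,b,e}  = Ω∖{c,d}
  {c,d,e}  = {c,d} ∪ {c,e}
  — 11 sets.
Round 2: +7 →
  {a,b}  = Ω∖{c,d,e}
  {a,c,d}  = {c,d} ∪ {a,d}
  {a,c,e}  = {c,e} ∪ {a}
  {a,b,c,d}  = {c,d} ∪ {a,b,d}
  {a,b,c,e}  = {a,b,e} ∪ {b,c,e}
  {a,b,d,e}  = {a,b,d} ∪ {a,b,e}
  {a,c,d,e}  = {c,d,e} ∪ {a,d}
  — 18 sets.
Round 3. New:
  {b}  = Ω∖{a,c,d,e}
  {c}  = Ω∖{a,b,d,e}
  {d}  = Ω∖{a,b,c,e}
  {e}  = Ω∖{a,b,c,d}
  {b,d}  = Ω∖{a,c,e}
  {b,e}  = Ω∖{a,c,d}
  — 24 sets.
Round 4 (8 new):
  {a,c}  = {c} ∪ {a}
  {a,e}  = {e} ∪ {a}
  {b,c}  = {b} ∪ {c}
  {d,e}  = {e} ∪ {d}
  {a,b,c}  = {a,b} ∪ {c}
  {a,d,e}  = {e} ∪ {a,d}
  {b,c,d}  = {c,d} ∪ {b}
  {b,d,e}  = {b,e} ∪ {d}
  — 32 sets.
Round 5: no new sets; the family is a σ-algebra.

|σ(𝒢)| = 32.  σ(𝒢) = { {}, {a}, {b}, {c}, {d}, {e}, {a,b}, {a,c}, {a,d}, {a,e}, {b,c}, {b,d}, {b,e}, {c,d}, {c,e}, {d,e}, {a,b,c}, {a,b,d}, {a,b,e}, {a,c,d}, {a,c,e}, {a,d,e}, {b,c,d}, {b,c,e}, {b,d,e}, {c,d,e}, {a,b,c,d}, {a,b,c,e}, {a,b,d,e}, {a,c,d,e}, {b,c,d,e}, Ω }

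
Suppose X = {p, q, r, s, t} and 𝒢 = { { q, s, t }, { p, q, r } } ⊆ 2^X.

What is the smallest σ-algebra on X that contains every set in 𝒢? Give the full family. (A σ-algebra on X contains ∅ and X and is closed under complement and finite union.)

Start: 𝒢 ∪ {∅, X} = { {  }, { p, q, r }, { q, s, t }, X }.
Step 1: +2 →
  { p, r }  = ᶜ of { q, s, t }
  { s, t }  = ᶜ of { p, q, r }
Step 2. New:
  { p, r, s, t }  = { s, t } ∪ { p, r }
Step 3: 1 new —
  { q }  = ᶜ of { p, r, s, t }
Step 4: stable.

σ(𝒢) = { {  }, { q }, { p, r }, { s, t }, { p, q, r }, { q, s, t }, { p, r, s, t }, X }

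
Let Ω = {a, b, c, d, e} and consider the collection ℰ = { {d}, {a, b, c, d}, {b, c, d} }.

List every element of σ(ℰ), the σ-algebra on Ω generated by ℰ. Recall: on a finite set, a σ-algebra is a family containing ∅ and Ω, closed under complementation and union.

Seed the family with ℰ together with ∅ and Ω: { ∅, {d}, {b, c, d}, {a, b, c, d}, Ω }.
Step 1 (3 new):
  {e}  = complement {a, b, c, d}
  {a, e}  = complement {b, c, d}
  {a, b, c, e}  = complement {d}
  [8 total]
Step 2 adds 3:
  {d, e}  = {d} ∪ {e}
  {a, d, e}  = {d} ∪ {a, e}
  {b, c, d, e}  = {b, c, d} ∪ {e}
  [11 total]
Step 3 (3 new):
  {a}  = complement {b, c, d, e}
  {b, c}  = complement {a, d, e}
  {a, b, c}  = complement {d, e}
  [14 total]
Step 4. New:
  {a, d}  = {d} ∪ {a}
  {b, c, e}  = {b, c} ∪ {e}
  [16 total]
Step 5: no new sets; the family is a σ-algebra.

Therefore σ(ℰ) = { ∅, {a}, {d}, {e}, {a, d}, {a, e}, {b, c}, {d, e}, {a, b, c}, {a, d, e}, {b, c, d}, {b, c, e}, {a, b, c, d}, {a, b, c, e}, {b, c, d, e}, Ω } (|σ(ℰ)| = 16).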